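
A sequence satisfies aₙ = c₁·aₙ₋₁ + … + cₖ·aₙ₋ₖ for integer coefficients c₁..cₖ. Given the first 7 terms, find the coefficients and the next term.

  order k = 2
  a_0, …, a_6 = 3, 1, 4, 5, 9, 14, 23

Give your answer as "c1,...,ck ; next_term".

1,1 ; 37

  a_2 = 1·1 + 1·3 = 4
  a_3 = 1·4 + 1·1 = 5
  a_4 = 1·5 + 1·4 = 9
  a_5 = 1·9 + 1·5 = 14
  a_6 = 1·14 + 1·9 = 23
  a_7 = 1·23 + 1·14 = 37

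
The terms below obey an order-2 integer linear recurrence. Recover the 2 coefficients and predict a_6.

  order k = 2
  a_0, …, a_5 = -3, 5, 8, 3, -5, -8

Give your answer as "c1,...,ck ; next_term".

  a_2 = 1·5 + -1·-3 = 8
  a_3 = 1·8 + -1·5 = 3
  a_4 = 1·3 + -1·8 = -5
  a_5 = 1·-5 + -1·3 = -8
  a_6 = 1·-8 + -1·-5 = -3

1,-1 ; -3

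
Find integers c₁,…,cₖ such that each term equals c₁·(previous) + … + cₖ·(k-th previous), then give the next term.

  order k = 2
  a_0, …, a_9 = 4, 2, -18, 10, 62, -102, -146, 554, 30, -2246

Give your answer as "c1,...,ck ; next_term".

-1,-4 ; 2126

  a_2 = -1·2 + -4·4 = -18
  a_3 = -1·-18 + -4·2 = 10
  a_4 = -1·10 + -4·-18 = 62
  a_5 = -1·62 + -4·10 = -102
  a_6 = -1·-102 + -4·62 = -146
  a_7 = -1·-146 + -4·-102 = 554
  a_8 = -1·554 + -4·-146 = 30
  a_9 = -1·30 + -4·554 = -2246
  a_10 = -1·-2246 + -4·30 = 2126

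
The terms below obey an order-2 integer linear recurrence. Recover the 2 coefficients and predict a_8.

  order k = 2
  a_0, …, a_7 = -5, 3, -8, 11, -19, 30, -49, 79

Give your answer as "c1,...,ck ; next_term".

-1,1 ; -128

  a_2 = -1·3 + 1·-5 = -8
  a_3 = -1·-8 + 1·3 = 11
  a_4 = -1·11 + 1·-8 = -19
  a_5 = -1·-19 + 1·11 = 30
  a_6 = -1·30 + 1·-19 = -49
  a_7 = -1·-49 + 1·30 = 79
  a_8 = -1·79 + 1·-49 = -128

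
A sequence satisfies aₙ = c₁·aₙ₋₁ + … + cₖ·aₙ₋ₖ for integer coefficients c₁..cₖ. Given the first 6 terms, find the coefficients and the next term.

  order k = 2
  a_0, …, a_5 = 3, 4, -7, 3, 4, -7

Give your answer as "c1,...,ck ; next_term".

  a_2 = -1·4 + -1·3 = -7
  a_3 = -1·-7 + -1·4 = 3
  a_4 = -1·3 + -1·-7 = 4
  a_5 = -1·4 + -1·3 = -7
  a_6 = -1·-7 + -1·4 = 3

-1,-1 ; 3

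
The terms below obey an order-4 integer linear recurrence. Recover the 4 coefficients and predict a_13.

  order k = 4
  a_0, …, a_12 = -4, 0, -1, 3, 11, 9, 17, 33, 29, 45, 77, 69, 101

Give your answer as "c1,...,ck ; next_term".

1,0,2,-2 ; 165

  a_4 = 1·3 + 0·-1 + 2·0 + -2·-4 = 11
  a_5 = 1·11 + 0·3 + 2·-1 + -2·0 = 9
  a_6 = 1·9 + 0·11 + 2·3 + -2·-1 = 17
  a_7 = 1·17 + 0·9 + 2·11 + -2·3 = 33
  a_8 = 1·33 + 0·17 + 2·9 + -2·11 = 29
  a_9 = 1·29 + 0·33 + 2·17 + -2·9 = 45
  a_10 = 1·45 + 0·29 + 2·33 + -2·17 = 77
  a_11 = 1·77 + 0·45 + 2·29 + -2·33 = 69
  a_12 = 1·69 + 0·77 + 2·45 + -2·29 = 101
  a_13 = 1·101 + 0·69 + 2·77 + -2·45 = 165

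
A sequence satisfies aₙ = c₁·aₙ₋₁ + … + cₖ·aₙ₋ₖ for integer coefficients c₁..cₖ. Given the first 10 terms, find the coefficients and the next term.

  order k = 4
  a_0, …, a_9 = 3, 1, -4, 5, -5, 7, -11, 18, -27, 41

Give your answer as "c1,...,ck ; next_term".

-1,1,1,1 ; -61

  a_4 = -1·5 + 1·-4 + 1·1 + 1·3 = -5
  a_5 = -1·-5 + 1·5 + 1·-4 + 1·1 = 7
  a_6 = -1·7 + 1·-5 + 1·5 + 1·-4 = -11
  a_7 = -1·-11 + 1·7 + 1·-5 + 1·5 = 18
  a_8 = -1·18 + 1·-11 + 1·7 + 1·-5 = -27
  a_9 = -1·-27 + 1·18 + 1·-11 + 1·7 = 41
  a_10 = -1·41 + 1·-27 + 1·18 + 1·-11 = -61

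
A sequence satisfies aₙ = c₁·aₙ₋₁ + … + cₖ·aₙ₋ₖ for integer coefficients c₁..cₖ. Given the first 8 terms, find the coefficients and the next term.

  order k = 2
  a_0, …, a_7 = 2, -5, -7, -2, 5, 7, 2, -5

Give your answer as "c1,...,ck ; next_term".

  a_2 = 1·-5 + -1·2 = -7
  a_3 = 1·-7 + -1·-5 = -2
  a_4 = 1·-2 + -1·-7 = 5
  a_5 = 1·5 + -1·-2 = 7
  a_6 = 1·7 + -1·5 = 2
  a_7 = 1·2 + -1·7 = -5
  a_8 = 1·-5 + -1·2 = -7

1,-1 ; -7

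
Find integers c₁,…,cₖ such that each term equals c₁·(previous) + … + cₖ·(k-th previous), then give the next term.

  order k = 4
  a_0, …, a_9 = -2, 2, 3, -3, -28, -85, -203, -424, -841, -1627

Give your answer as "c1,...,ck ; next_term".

  a_4 = 3·-3 + -1·3 + -4·2 + 4·-2 = -28
  a_5 = 3·-28 + -1·-3 + -4·3 + 4·2 = -85
  a_6 = 3·-85 + -1·-28 + -4·-3 + 4·3 = -203
  a_7 = 3·-203 + -1·-85 + -4·-28 + 4·-3 = -424
  a_8 = 3·-424 + -1·-203 + -4·-85 + 4·-28 = -841
  a_9 = 3·-841 + -1·-424 + -4·-203 + 4·-85 = -1627
  a_10 = 3·-1627 + -1·-841 + -4·-424 + 4·-203 = -3156

3,-1,-4,4 ; -3156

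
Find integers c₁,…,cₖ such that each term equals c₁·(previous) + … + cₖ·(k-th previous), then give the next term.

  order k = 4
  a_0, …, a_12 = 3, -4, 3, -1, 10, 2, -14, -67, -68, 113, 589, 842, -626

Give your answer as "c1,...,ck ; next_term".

  a_4 = 2·-1 + -3·3 + -3·-4 + 3·3 = 10
  a_5 = 2·10 + -3·-1 + -3·3 + 3·-4 = 2
  a_6 = 2·2 + -3·10 + -3·-1 + 3·3 = -14
  a_7 = 2·-14 + -3·2 + -3·10 + 3·-1 = -67
  a_8 = 2·-67 + -3·-14 + -3·2 + 3·10 = -68
  a_9 = 2·-68 + -3·-67 + -3·-14 + 3·2 = 113
  a_10 = 2·113 + -3·-68 + -3·-67 + 3·-14 = 589
  a_11 = 2·589 + -3·113 + -3·-68 + 3·-67 = 842
  a_12 = 2·842 + -3·589 + -3·113 + 3·-68 = -626
  a_13 = 2·-626 + -3·842 + -3·589 + 3·113 = -5206

2,-3,-3,3 ; -5206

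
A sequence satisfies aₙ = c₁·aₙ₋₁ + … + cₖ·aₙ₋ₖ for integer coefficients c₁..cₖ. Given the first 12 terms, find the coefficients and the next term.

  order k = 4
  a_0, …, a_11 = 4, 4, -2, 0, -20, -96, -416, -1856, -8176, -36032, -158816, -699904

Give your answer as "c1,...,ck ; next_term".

4,2,0,-4 ; -3084544

  a_4 = 4·0 + 2·-2 + 0·4 + -4·4 = -20
  a_5 = 4·-20 + 2·0 + 0·-2 + -4·4 = -96
  a_6 = 4·-96 + 2·-20 + 0·0 + -4·-2 = -416
  a_7 = 4·-416 + 2·-96 + 0·-20 + -4·0 = -1856
  a_8 = 4·-1856 + 2·-416 + 0·-96 + -4·-20 = -8176
  a_9 = 4·-8176 + 2·-1856 + 0·-416 + -4·-96 = -36032
  a_10 = 4·-36032 + 2·-8176 + 0·-1856 + -4·-416 = -158816
  a_11 = 4·-158816 + 2·-36032 + 0·-8176 + -4·-1856 = -699904
  a_12 = 4·-699904 + 2·-158816 + 0·-36032 + -4·-8176 = -3084544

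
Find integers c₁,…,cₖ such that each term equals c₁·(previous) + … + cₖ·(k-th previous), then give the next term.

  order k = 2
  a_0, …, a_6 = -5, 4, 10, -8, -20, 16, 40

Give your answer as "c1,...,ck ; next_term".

0,-2 ; -32

  a_2 = 0·4 + -2·-5 = 10
  a_3 = 0·10 + -2·4 = -8
  a_4 = 0·-8 + -2·10 = -20
  a_5 = 0·-20 + -2·-8 = 16
  a_6 = 0·16 + -2·-20 = 40
  a_7 = 0·40 + -2·16 = -32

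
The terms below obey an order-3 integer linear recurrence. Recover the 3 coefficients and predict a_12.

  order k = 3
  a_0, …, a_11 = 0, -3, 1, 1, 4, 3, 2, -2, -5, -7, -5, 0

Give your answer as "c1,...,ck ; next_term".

1,0,-1 ; 7

  a_3 = 1·1 + 0·-3 + -1·0 = 1
  a_4 = 1·1 + 0·1 + -1·-3 = 4
  a_5 = 1·4 + 0·1 + -1·1 = 3
  a_6 = 1·3 + 0·4 + -1·1 = 2
  a_7 = 1·2 + 0·3 + -1·4 = -2
  a_8 = 1·-2 + 0·2 + -1·3 = -5
  a_9 = 1·-5 + 0·-2 + -1·2 = -7
  a_10 = 1·-7 + 0·-5 + -1·-2 = -5
  a_11 = 1·-5 + 0·-7 + -1·-5 = 0
  a_12 = 1·0 + 0·-5 + -1·-7 = 7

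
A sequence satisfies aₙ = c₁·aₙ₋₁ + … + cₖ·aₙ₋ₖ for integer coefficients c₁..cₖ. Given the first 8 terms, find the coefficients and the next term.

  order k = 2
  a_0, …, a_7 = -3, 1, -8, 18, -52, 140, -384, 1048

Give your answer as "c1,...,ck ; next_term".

  a_2 = -2·1 + 2·-3 = -8
  a_3 = -2·-8 + 2·1 = 18
  a_4 = -2·18 + 2·-8 = -52
  a_5 = -2·-52 + 2·18 = 140
  a_6 = -2·140 + 2·-52 = -384
  a_7 = -2·-384 + 2·140 = 1048
  a_8 = -2·1048 + 2·-384 = -2864

-2,2 ; -2864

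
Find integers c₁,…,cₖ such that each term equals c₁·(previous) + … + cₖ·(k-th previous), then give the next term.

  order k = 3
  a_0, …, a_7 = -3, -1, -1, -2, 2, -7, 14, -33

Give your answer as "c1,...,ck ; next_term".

-2,1,1 ; 73

  a_3 = -2·-1 + 1·-1 + 1·-3 = -2
  a_4 = -2·-2 + 1·-1 + 1·-1 = 2
  a_5 = -2·2 + 1·-2 + 1·-1 = -7
  a_6 = -2·-7 + 1·2 + 1·-2 = 14
  a_7 = -2·14 + 1·-7 + 1·2 = -33
  a_8 = -2·-33 + 1·14 + 1·-7 = 73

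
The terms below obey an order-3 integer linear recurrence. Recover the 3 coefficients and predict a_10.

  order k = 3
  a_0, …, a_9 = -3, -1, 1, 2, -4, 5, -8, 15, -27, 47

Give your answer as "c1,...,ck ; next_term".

  a_3 = -2·1 + -1·-1 + -1·-3 = 2
  a_4 = -2·2 + -1·1 + -1·-1 = -4
  a_5 = -2·-4 + -1·2 + -1·1 = 5
  a_6 = -2·5 + -1·-4 + -1·2 = -8
  a_7 = -2·-8 + -1·5 + -1·-4 = 15
  a_8 = -2·15 + -1·-8 + -1·5 = -27
  a_9 = -2·-27 + -1·15 + -1·-8 = 47
  a_10 = -2·47 + -1·-27 + -1·15 = -82

-2,-1,-1 ; -82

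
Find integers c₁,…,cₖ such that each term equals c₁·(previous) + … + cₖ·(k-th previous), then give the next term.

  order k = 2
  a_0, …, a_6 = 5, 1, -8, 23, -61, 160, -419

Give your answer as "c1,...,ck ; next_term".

-3,-1 ; 1097

  a_2 = -3·1 + -1·5 = -8
  a_3 = -3·-8 + -1·1 = 23
  a_4 = -3·23 + -1·-8 = -61
  a_5 = -3·-61 + -1·23 = 160
  a_6 = -3·160 + -1·-61 = -419
  a_7 = -3·-419 + -1·160 = 1097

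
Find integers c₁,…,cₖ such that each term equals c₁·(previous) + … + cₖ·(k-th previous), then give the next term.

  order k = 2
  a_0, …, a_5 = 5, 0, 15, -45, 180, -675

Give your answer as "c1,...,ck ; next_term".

-3,3 ; 2565

  a_2 = -3·0 + 3·5 = 15
  a_3 = -3·15 + 3·0 = -45
  a_4 = -3·-45 + 3·15 = 180
  a_5 = -3·180 + 3·-45 = -675
  a_6 = -3·-675 + 3·180 = 2565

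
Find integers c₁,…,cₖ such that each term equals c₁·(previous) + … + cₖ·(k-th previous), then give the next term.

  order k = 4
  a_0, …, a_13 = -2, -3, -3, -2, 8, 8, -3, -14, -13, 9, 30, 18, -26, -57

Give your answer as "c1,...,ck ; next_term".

  a_4 = 0·-2 + -1·-3 + -1·-3 + -1·-2 = 8
  a_5 = 0·8 + -1·-2 + -1·-3 + -1·-3 = 8
  a_6 = 0·8 + -1·8 + -1·-2 + -1·-3 = -3
  a_7 = 0·-3 + -1·8 + -1·8 + -1·-2 = -14
  a_8 = 0·-14 + -1·-3 + -1·8 + -1·8 = -13
  a_9 = 0·-13 + -1·-14 + -1·-3 + -1·8 = 9
  a_10 = 0·9 + -1·-13 + -1·-14 + -1·-3 = 30
  a_11 = 0·30 + -1·9 + -1·-13 + -1·-14 = 18
  a_12 = 0·18 + -1·30 + -1·9 + -1·-13 = -26
  a_13 = 0·-26 + -1·18 + -1·30 + -1·9 = -57
  a_14 = 0·-57 + -1·-26 + -1·18 + -1·30 = -22

0,-1,-1,-1 ; -22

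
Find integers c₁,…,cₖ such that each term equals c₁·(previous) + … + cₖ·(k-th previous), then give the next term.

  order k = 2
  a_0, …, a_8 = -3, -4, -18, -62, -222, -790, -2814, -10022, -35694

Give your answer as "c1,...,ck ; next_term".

3,2 ; -127126

  a_2 = 3·-4 + 2·-3 = -18
  a_3 = 3·-18 + 2·-4 = -62
  a_4 = 3·-62 + 2·-18 = -222
  a_5 = 3·-222 + 2·-62 = -790
  a_6 = 3·-790 + 2·-222 = -2814
  a_7 = 3·-2814 + 2·-790 = -10022
  a_8 = 3·-10022 + 2·-2814 = -35694
  a_9 = 3·-35694 + 2·-10022 = -127126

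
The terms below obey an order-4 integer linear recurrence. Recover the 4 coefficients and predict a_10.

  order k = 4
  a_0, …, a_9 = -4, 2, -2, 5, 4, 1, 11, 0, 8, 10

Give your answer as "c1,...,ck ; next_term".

0,1,1,-1 ; -3

  a_4 = 0·5 + 1·-2 + 1·2 + -1·-4 = 4
  a_5 = 0·4 + 1·5 + 1·-2 + -1·2 = 1
  a_6 = 0·1 + 1·4 + 1·5 + -1·-2 = 11
  a_7 = 0·11 + 1·1 + 1·4 + -1·5 = 0
  a_8 = 0·0 + 1·11 + 1·1 + -1·4 = 8
  a_9 = 0·8 + 1·0 + 1·11 + -1·1 = 10
  a_10 = 0·10 + 1·8 + 1·0 + -1·11 = -3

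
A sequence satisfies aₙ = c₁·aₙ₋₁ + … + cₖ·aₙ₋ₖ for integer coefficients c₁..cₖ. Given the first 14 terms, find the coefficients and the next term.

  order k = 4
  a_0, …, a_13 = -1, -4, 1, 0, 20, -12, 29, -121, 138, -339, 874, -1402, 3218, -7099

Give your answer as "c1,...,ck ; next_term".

  a_4 = -1·0 + 1·1 + -4·-4 + -3·-1 = 20
  a_5 = -1·20 + 1·0 + -4·1 + -3·-4 = -12
  a_6 = -1·-12 + 1·20 + -4·0 + -3·1 = 29
  a_7 = -1·29 + 1·-12 + -4·20 + -3·0 = -121
  a_8 = -1·-121 + 1·29 + -4·-12 + -3·20 = 138
  a_9 = -1·138 + 1·-121 + -4·29 + -3·-12 = -339
  a_10 = -1·-339 + 1·138 + -4·-121 + -3·29 = 874
  a_11 = -1·874 + 1·-339 + -4·138 + -3·-121 = -1402
  a_12 = -1·-1402 + 1·874 + -4·-339 + -3·138 = 3218
  a_13 = -1·3218 + 1·-1402 + -4·874 + -3·-339 = -7099
  a_14 = -1·-7099 + 1·3218 + -4·-1402 + -3·874 = 13303

-1,1,-4,-3 ; 13303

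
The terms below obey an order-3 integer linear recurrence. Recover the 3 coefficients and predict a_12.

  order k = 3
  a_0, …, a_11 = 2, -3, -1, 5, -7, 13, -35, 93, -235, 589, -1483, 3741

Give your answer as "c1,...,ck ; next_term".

-3,-2,-2 ; -9435

  a_3 = -3·-1 + -2·-3 + -2·2 = 5
  a_4 = -3·5 + -2·-1 + -2·-3 = -7
  a_5 = -3·-7 + -2·5 + -2·-1 = 13
  a_6 = -3·13 + -2·-7 + -2·5 = -35
  a_7 = -3·-35 + -2·13 + -2·-7 = 93
  a_8 = -3·93 + -2·-35 + -2·13 = -235
  a_9 = -3·-235 + -2·93 + -2·-35 = 589
  a_10 = -3·589 + -2·-235 + -2·93 = -1483
  a_11 = -3·-1483 + -2·589 + -2·-235 = 3741
  a_12 = -3·3741 + -2·-1483 + -2·589 = -9435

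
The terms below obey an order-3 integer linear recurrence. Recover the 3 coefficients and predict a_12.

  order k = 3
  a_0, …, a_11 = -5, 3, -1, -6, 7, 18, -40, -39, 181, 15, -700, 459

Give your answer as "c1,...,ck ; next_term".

-1,-4,-1 ; 2326

  a_3 = -1·-1 + -4·3 + -1·-5 = -6
  a_4 = -1·-6 + -4·-1 + -1·3 = 7
  a_5 = -1·7 + -4·-6 + -1·-1 = 18
  a_6 = -1·18 + -4·7 + -1·-6 = -40
  a_7 = -1·-40 + -4·18 + -1·7 = -39
  a_8 = -1·-39 + -4·-40 + -1·18 = 181
  a_9 = -1·181 + -4·-39 + -1·-40 = 15
  a_10 = -1·15 + -4·181 + -1·-39 = -700
  a_11 = -1·-700 + -4·15 + -1·181 = 459
  a_12 = -1·459 + -4·-700 + -1·15 = 2326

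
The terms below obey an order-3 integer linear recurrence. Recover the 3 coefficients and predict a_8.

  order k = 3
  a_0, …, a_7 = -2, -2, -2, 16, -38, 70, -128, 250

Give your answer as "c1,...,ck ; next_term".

  a_3 = -3·-2 + -3·-2 + -2·-2 = 16
  a_4 = -3·16 + -3·-2 + -2·-2 = -38
  a_5 = -3·-38 + -3·16 + -2·-2 = 70
  a_6 = -3·70 + -3·-38 + -2·16 = -128
  a_7 = -3·-128 + -3·70 + -2·-38 = 250
  a_8 = -3·250 + -3·-128 + -2·70 = -506

-3,-3,-2 ; -506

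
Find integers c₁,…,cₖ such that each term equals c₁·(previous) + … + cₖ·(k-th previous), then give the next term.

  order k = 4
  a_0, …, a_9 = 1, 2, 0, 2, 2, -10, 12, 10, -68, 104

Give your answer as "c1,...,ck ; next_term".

  a_4 = -1·2 + -2·0 + 3·2 + -2·1 = 2
  a_5 = -1·2 + -2·2 + 3·0 + -2·2 = -10
  a_6 = -1·-10 + -2·2 + 3·2 + -2·0 = 12
  a_7 = -1·12 + -2·-10 + 3·2 + -2·2 = 10
  a_8 = -1·10 + -2·12 + 3·-10 + -2·2 = -68
  a_9 = -1·-68 + -2·10 + 3·12 + -2·-10 = 104
  a_10 = -1·104 + -2·-68 + 3·10 + -2·12 = 38

-1,-2,3,-2 ; 38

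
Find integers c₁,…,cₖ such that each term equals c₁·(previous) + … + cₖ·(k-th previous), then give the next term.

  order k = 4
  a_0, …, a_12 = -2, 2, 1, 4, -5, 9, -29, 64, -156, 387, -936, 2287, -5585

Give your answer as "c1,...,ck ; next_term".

-2,1,-1,-2 ; 13619

  a_4 = -2·4 + 1·1 + -1·2 + -2·-2 = -5
  a_5 = -2·-5 + 1·4 + -1·1 + -2·2 = 9
  a_6 = -2·9 + 1·-5 + -1·4 + -2·1 = -29
  a_7 = -2·-29 + 1·9 + -1·-5 + -2·4 = 64
  a_8 = -2·64 + 1·-29 + -1·9 + -2·-5 = -156
  a_9 = -2·-156 + 1·64 + -1·-29 + -2·9 = 387
  a_10 = -2·387 + 1·-156 + -1·64 + -2·-29 = -936
  a_11 = -2·-936 + 1·387 + -1·-156 + -2·64 = 2287
  a_12 = -2·2287 + 1·-936 + -1·387 + -2·-156 = -5585
  a_13 = -2·-5585 + 1·2287 + -1·-936 + -2·387 = 13619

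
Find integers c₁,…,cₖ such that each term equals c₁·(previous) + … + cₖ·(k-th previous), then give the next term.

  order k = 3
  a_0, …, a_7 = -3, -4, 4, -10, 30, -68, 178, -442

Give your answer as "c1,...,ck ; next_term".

-1,3,-2 ; 1112

  a_3 = -1·4 + 3·-4 + -2·-3 = -10
  a_4 = -1·-10 + 3·4 + -2·-4 = 30
  a_5 = -1·30 + 3·-10 + -2·4 = -68
  a_6 = -1·-68 + 3·30 + -2·-10 = 178
  a_7 = -1·178 + 3·-68 + -2·30 = -442
  a_8 = -1·-442 + 3·178 + -2·-68 = 1112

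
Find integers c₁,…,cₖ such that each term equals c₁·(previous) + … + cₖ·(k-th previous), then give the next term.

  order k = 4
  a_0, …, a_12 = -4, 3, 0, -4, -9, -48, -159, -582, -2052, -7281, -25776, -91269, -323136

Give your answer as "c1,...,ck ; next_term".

3,3,-3,-3 ; -1144044

  a_4 = 3·-4 + 3·0 + -3·3 + -3·-4 = -9
  a_5 = 3·-9 + 3·-4 + -3·0 + -3·3 = -48
  a_6 = 3·-48 + 3·-9 + -3·-4 + -3·0 = -159
  a_7 = 3·-159 + 3·-48 + -3·-9 + -3·-4 = -582
  a_8 = 3·-582 + 3·-159 + -3·-48 + -3·-9 = -2052
  a_9 = 3·-2052 + 3·-582 + -3·-159 + -3·-48 = -7281
  a_10 = 3·-7281 + 3·-2052 + -3·-582 + -3·-159 = -25776
  a_11 = 3·-25776 + 3·-7281 + -3·-2052 + -3·-582 = -91269
  a_12 = 3·-91269 + 3·-25776 + -3·-7281 + -3·-2052 = -323136
  a_13 = 3·-323136 + 3·-91269 + -3·-25776 + -3·-7281 = -1144044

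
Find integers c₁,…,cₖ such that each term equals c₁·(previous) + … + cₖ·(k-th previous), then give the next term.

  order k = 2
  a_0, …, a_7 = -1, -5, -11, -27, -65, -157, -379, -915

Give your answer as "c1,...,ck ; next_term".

  a_2 = 2·-5 + 1·-1 = -11
  a_3 = 2·-11 + 1·-5 = -27
  a_4 = 2·-27 + 1·-11 = -65
  a_5 = 2·-65 + 1·-27 = -157
  a_6 = 2·-157 + 1·-65 = -379
  a_7 = 2·-379 + 1·-157 = -915
  a_8 = 2·-915 + 1·-379 = -2209

2,1 ; -2209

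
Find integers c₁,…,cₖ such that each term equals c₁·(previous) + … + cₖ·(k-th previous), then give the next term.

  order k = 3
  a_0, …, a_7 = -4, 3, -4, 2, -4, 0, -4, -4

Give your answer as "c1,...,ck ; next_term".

-1,2,2 ; -4

  a_3 = -1·-4 + 2·3 + 2·-4 = 2
  a_4 = -1·2 + 2·-4 + 2·3 = -4
  a_5 = -1·-4 + 2·2 + 2·-4 = 0
  a_6 = -1·0 + 2·-4 + 2·2 = -4
  a_7 = -1·-4 + 2·0 + 2·-4 = -4
  a_8 = -1·-4 + 2·-4 + 2·0 = -4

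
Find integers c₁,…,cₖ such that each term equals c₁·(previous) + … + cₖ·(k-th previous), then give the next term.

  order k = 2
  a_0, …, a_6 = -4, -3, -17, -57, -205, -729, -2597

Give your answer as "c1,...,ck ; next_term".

3,2 ; -9249

  a_2 = 3·-3 + 2·-4 = -17
  a_3 = 3·-17 + 2·-3 = -57
  a_4 = 3·-57 + 2·-17 = -205
  a_5 = 3·-205 + 2·-57 = -729
  a_6 = 3·-729 + 2·-205 = -2597
  a_7 = 3·-2597 + 2·-729 = -9249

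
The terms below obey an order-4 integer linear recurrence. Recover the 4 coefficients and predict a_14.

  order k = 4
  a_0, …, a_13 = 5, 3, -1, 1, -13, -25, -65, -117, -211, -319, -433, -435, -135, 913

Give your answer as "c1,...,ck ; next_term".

  a_4 = 2·1 + 1·-1 + -3·3 + -1·5 = -13
  a_5 = 2·-13 + 1·1 + -3·-1 + -1·3 = -25
  a_6 = 2·-25 + 1·-13 + -3·1 + -1·-1 = -65
  a_7 = 2·-65 + 1·-25 + -3·-13 + -1·1 = -117
  a_8 = 2·-117 + 1·-65 + -3·-25 + -1·-13 = -211
  a_9 = 2·-211 + 1·-117 + -3·-65 + -1·-25 = -319
  a_10 = 2·-319 + 1·-211 + -3·-117 + -1·-65 = -433
  a_11 = 2·-433 + 1·-319 + -3·-211 + -1·-117 = -435
  a_12 = 2·-435 + 1·-433 + -3·-319 + -1·-211 = -135
  a_13 = 2·-135 + 1·-435 + -3·-433 + -1·-319 = 913
  a_14 = 2·913 + 1·-135 + -3·-435 + -1·-433 = 3429

2,1,-3,-1 ; 3429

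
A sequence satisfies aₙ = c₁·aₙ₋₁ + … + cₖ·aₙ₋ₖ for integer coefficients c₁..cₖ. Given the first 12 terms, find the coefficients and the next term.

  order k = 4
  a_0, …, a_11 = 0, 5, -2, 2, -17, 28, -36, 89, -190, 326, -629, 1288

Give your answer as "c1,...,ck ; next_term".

  a_4 = -1·2 + 0·-2 + -3·5 + 1·0 = -17
  a_5 = -1·-17 + 0·2 + -3·-2 + 1·5 = 28
  a_6 = -1·28 + 0·-17 + -3·2 + 1·-2 = -36
  a_7 = -1·-36 + 0·28 + -3·-17 + 1·2 = 89
  a_8 = -1·89 + 0·-36 + -3·28 + 1·-17 = -190
  a_9 = -1·-190 + 0·89 + -3·-36 + 1·28 = 326
  a_10 = -1·326 + 0·-190 + -3·89 + 1·-36 = -629
  a_11 = -1·-629 + 0·326 + -3·-190 + 1·89 = 1288
  a_12 = -1·1288 + 0·-629 + -3·326 + 1·-190 = -2456

-1,0,-3,1 ; -2456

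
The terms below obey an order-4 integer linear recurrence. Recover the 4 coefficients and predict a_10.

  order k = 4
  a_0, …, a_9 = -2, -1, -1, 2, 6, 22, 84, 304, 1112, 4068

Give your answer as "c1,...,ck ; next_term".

  a_4 = 3·2 + 2·-1 + 2·-1 + -2·-2 = 6
  a_5 = 3·6 + 2·2 + 2·-1 + -2·-1 = 22
  a_6 = 3·22 + 2·6 + 2·2 + -2·-1 = 84
  a_7 = 3·84 + 2·22 + 2·6 + -2·2 = 304
  a_8 = 3·304 + 2·84 + 2·22 + -2·6 = 1112
  a_9 = 3·1112 + 2·304 + 2·84 + -2·22 = 4068
  a_10 = 3·4068 + 2·1112 + 2·304 + -2·84 = 14868

3,2,2,-2 ; 14868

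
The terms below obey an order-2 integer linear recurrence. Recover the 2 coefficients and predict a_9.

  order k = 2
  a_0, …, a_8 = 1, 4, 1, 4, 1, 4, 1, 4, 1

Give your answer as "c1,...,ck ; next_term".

  a_2 = 0·4 + 1·1 = 1
  a_3 = 0·1 + 1·4 = 4
  a_4 = 0·4 + 1·1 = 1
  a_5 = 0·1 + 1·4 = 4
  a_6 = 0·4 + 1·1 = 1
  a_7 = 0·1 + 1·4 = 4
  a_8 = 0·4 + 1·1 = 1
  a_9 = 0·1 + 1·4 = 4

0,1 ; 4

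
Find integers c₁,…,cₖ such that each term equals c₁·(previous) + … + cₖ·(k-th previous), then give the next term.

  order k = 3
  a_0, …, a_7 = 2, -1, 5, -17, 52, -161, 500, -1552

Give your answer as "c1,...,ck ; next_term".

  a_3 = -3·5 + 0·-1 + -1·2 = -17
  a_4 = -3·-17 + 0·5 + -1·-1 = 52
  a_5 = -3·52 + 0·-17 + -1·5 = -161
  a_6 = -3·-161 + 0·52 + -1·-17 = 500
  a_7 = -3·500 + 0·-161 + -1·52 = -1552
  a_8 = -3·-1552 + 0·500 + -1·-161 = 4817

-3,0,-1 ; 4817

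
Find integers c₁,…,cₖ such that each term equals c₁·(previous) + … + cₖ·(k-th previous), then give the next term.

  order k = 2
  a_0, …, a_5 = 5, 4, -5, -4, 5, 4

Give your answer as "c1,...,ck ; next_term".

  a_2 = 0·4 + -1·5 = -5
  a_3 = 0·-5 + -1·4 = -4
  a_4 = 0·-4 + -1·-5 = 5
  a_5 = 0·5 + -1·-4 = 4
  a_6 = 0·4 + -1·5 = -5

0,-1 ; -5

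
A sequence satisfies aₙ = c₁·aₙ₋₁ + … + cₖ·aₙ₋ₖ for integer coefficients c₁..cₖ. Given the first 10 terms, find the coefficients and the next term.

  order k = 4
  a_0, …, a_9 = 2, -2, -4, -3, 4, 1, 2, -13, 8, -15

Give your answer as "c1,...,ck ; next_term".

  a_4 = 0·-3 + 1·-4 + -2·-2 + 2·2 = 4
  a_5 = 0·4 + 1·-3 + -2·-4 + 2·-2 = 1
  a_6 = 0·1 + 1·4 + -2·-3 + 2·-4 = 2
  a_7 = 0·2 + 1·1 + -2·4 + 2·-3 = -13
  a_8 = 0·-13 + 1·2 + -2·1 + 2·4 = 8
  a_9 = 0·8 + 1·-13 + -2·2 + 2·1 = -15
  a_10 = 0·-15 + 1·8 + -2·-13 + 2·2 = 38

0,1,-2,2 ; 38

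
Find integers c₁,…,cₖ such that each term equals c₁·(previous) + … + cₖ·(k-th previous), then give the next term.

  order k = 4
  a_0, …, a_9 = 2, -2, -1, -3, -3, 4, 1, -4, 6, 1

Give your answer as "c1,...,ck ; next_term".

0,-1,1,-1 ; -11

  a_4 = 0·-3 + -1·-1 + 1·-2 + -1·2 = -3
  a_5 = 0·-3 + -1·-3 + 1·-1 + -1·-2 = 4
  a_6 = 0·4 + -1·-3 + 1·-3 + -1·-1 = 1
  a_7 = 0·1 + -1·4 + 1·-3 + -1·-3 = -4
  a_8 = 0·-4 + -1·1 + 1·4 + -1·-3 = 6
  a_9 = 0·6 + -1·-4 + 1·1 + -1·4 = 1
  a_10 = 0·1 + -1·6 + 1·-4 + -1·1 = -11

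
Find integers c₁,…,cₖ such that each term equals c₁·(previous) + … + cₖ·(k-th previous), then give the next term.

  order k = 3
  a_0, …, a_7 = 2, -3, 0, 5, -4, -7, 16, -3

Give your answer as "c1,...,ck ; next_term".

  a_3 = -2·0 + -3·-3 + -2·2 = 5
  a_4 = -2·5 + -3·0 + -2·-3 = -4
  a_5 = -2·-4 + -3·5 + -2·0 = -7
  a_6 = -2·-7 + -3·-4 + -2·5 = 16
  a_7 = -2·16 + -3·-7 + -2·-4 = -3
  a_8 = -2·-3 + -3·16 + -2·-7 = -28

-2,-3,-2 ; -28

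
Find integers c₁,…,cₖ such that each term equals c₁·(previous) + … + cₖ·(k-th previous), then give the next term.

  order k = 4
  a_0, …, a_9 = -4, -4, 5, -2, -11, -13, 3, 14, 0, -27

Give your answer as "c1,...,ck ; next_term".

1,-1,0,1 ; -24

  a_4 = 1·-2 + -1·5 + 0·-4 + 1·-4 = -11
  a_5 = 1·-11 + -1·-2 + 0·5 + 1·-4 = -13
  a_6 = 1·-13 + -1·-11 + 0·-2 + 1·5 = 3
  a_7 = 1·3 + -1·-13 + 0·-11 + 1·-2 = 14
  a_8 = 1·14 + -1·3 + 0·-13 + 1·-11 = 0
  a_9 = 1·0 + -1·14 + 0·3 + 1·-13 = -27
  a_10 = 1·-27 + -1·0 + 0·14 + 1·3 = -24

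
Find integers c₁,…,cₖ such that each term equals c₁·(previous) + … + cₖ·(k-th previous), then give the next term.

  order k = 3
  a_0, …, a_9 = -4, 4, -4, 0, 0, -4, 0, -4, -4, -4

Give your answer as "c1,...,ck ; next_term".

0,1,1 ; -8

  a_3 = 0·-4 + 1·4 + 1·-4 = 0
  a_4 = 0·0 + 1·-4 + 1·4 = 0
  a_5 = 0·0 + 1·0 + 1·-4 = -4
  a_6 = 0·-4 + 1·0 + 1·0 = 0
  a_7 = 0·0 + 1·-4 + 1·0 = -4
  a_8 = 0·-4 + 1·0 + 1·-4 = -4
  a_9 = 0·-4 + 1·-4 + 1·0 = -4
  a_10 = 0·-4 + 1·-4 + 1·-4 = -8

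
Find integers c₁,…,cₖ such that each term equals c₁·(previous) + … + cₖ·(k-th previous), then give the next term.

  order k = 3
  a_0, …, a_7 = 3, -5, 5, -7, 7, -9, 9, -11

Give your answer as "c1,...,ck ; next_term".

  a_3 = -1·5 + 1·-5 + 1·3 = -7
  a_4 = -1·-7 + 1·5 + 1·-5 = 7
  a_5 = -1·7 + 1·-7 + 1·5 = -9
  a_6 = -1·-9 + 1·7 + 1·-7 = 9
  a_7 = -1·9 + 1·-9 + 1·7 = -11
  a_8 = -1·-11 + 1·9 + 1·-9 = 11

-1,1,1 ; 11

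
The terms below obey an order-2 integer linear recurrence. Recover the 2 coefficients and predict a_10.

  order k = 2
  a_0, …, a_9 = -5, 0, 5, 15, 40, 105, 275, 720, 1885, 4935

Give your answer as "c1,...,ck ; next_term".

3,-1 ; 12920

  a_2 = 3·0 + -1·-5 = 5
  a_3 = 3·5 + -1·0 = 15
  a_4 = 3·15 + -1·5 = 40
  a_5 = 3·40 + -1·15 = 105
  a_6 = 3·105 + -1·40 = 275
  a_7 = 3·275 + -1·105 = 720
  a_8 = 3·720 + -1·275 = 1885
  a_9 = 3·1885 + -1·720 = 4935
  a_10 = 3·4935 + -1·1885 = 12920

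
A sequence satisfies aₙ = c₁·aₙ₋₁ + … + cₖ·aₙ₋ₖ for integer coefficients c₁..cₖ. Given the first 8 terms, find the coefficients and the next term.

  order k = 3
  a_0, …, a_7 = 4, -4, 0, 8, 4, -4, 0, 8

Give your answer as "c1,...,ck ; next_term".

  a_3 = 1·0 + -1·-4 + 1·4 = 8
  a_4 = 1·8 + -1·0 + 1·-4 = 4
  a_5 = 1·4 + -1·8 + 1·0 = -4
  a_6 = 1·-4 + -1·4 + 1·8 = 0
  a_7 = 1·0 + -1·-4 + 1·4 = 8
  a_8 = 1·8 + -1·0 + 1·-4 = 4

1,-1,1 ; 4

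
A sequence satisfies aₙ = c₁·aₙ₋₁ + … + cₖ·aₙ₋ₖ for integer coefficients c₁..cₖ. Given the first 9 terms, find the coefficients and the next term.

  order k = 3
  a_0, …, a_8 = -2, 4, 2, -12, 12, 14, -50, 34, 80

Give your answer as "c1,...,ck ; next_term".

  a_3 = -1·2 + -2·4 + 1·-2 = -12
  a_4 = -1·-12 + -2·2 + 1·4 = 12
  a_5 = -1·12 + -2·-12 + 1·2 = 14
  a_6 = -1·14 + -2·12 + 1·-12 = -50
  a_7 = -1·-50 + -2·14 + 1·12 = 34
  a_8 = -1·34 + -2·-50 + 1·14 = 80
  a_9 = -1·80 + -2·34 + 1·-50 = -198

-1,-2,1 ; -198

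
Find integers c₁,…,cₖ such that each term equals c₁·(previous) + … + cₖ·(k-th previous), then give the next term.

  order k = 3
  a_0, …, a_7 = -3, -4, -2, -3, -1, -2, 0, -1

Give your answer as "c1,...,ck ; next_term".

  a_3 = 1·-2 + 1·-4 + -1·-3 = -3
  a_4 = 1·-3 + 1·-2 + -1·-4 = -1
  a_5 = 1·-1 + 1·-3 + -1·-2 = -2
  a_6 = 1·-2 + 1·-1 + -1·-3 = 0
  a_7 = 1·0 + 1·-2 + -1·-1 = -1
  a_8 = 1·-1 + 1·0 + -1·-2 = 1

1,1,-1 ; 1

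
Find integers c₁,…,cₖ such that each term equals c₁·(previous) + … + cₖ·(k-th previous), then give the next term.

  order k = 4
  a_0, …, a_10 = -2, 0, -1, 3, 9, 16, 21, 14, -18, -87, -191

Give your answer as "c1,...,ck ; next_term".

  a_4 = 2·3 + -1·-1 + -1·0 + -1·-2 = 9
  a_5 = 2·9 + -1·3 + -1·-1 + -1·0 = 16
  a_6 = 2·16 + -1·9 + -1·3 + -1·-1 = 21
  a_7 = 2·21 + -1·16 + -1·9 + -1·3 = 14
  a_8 = 2·14 + -1·21 + -1·16 + -1·9 = -18
  a_9 = 2·-18 + -1·14 + -1·21 + -1·16 = -87
  a_10 = 2·-87 + -1·-18 + -1·14 + -1·21 = -191
  a_11 = 2·-191 + -1·-87 + -1·-18 + -1·14 = -291

2,-1,-1,-1 ; -291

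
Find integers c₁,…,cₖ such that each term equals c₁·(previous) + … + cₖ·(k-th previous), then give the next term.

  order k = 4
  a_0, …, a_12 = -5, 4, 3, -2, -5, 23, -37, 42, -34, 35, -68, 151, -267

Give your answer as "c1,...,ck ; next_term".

  a_4 = -2·-2 + -1·3 + 1·4 + 2·-5 = -5
  a_5 = -2·-5 + -1·-2 + 1·3 + 2·4 = 23
  a_6 = -2·23 + -1·-5 + 1·-2 + 2·3 = -37
  a_7 = -2·-37 + -1·23 + 1·-5 + 2·-2 = 42
  a_8 = -2·42 + -1·-37 + 1·23 + 2·-5 = -34
  a_9 = -2·-34 + -1·42 + 1·-37 + 2·23 = 35
  a_10 = -2·35 + -1·-34 + 1·42 + 2·-37 = -68
  a_11 = -2·-68 + -1·35 + 1·-34 + 2·42 = 151
  a_12 = -2·151 + -1·-68 + 1·35 + 2·-34 = -267
  a_13 = -2·-267 + -1·151 + 1·-68 + 2·35 = 385

-2,-1,1,2 ; 385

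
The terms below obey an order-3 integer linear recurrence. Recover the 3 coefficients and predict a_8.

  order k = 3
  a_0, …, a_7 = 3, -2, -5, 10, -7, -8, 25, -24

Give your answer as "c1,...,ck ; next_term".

-1,-1,1 ; -9

  a_3 = -1·-5 + -1·-2 + 1·3 = 10
  a_4 = -1·10 + -1·-5 + 1·-2 = -7
  a_5 = -1·-7 + -1·10 + 1·-5 = -8
  a_6 = -1·-8 + -1·-7 + 1·10 = 25
  a_7 = -1·25 + -1·-8 + 1·-7 = -24
  a_8 = -1·-24 + -1·25 + 1·-8 = -9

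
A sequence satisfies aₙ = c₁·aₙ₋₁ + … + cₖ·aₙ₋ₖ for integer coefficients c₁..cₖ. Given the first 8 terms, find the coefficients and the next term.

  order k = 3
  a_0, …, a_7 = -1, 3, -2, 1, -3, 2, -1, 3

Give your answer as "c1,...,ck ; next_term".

0,0,-1 ; -2

  a_3 = 0·-2 + 0·3 + -1·-1 = 1
  a_4 = 0·1 + 0·-2 + -1·3 = -3
  a_5 = 0·-3 + 0·1 + -1·-2 = 2
  a_6 = 0·2 + 0·-3 + -1·1 = -1
  a_7 = 0·-1 + 0·2 + -1·-3 = 3
  a_8 = 0·3 + 0·-1 + -1·2 = -2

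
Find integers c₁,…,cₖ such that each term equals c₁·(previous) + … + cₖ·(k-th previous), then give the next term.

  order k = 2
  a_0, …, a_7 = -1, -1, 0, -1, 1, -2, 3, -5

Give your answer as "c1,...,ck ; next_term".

-1,1 ; 8

  a_2 = -1·-1 + 1·-1 = 0
  a_3 = -1·0 + 1·-1 = -1
  a_4 = -1·-1 + 1·0 = 1
  a_5 = -1·1 + 1·-1 = -2
  a_6 = -1·-2 + 1·1 = 3
  a_7 = -1·3 + 1·-2 = -5
  a_8 = -1·-5 + 1·3 = 8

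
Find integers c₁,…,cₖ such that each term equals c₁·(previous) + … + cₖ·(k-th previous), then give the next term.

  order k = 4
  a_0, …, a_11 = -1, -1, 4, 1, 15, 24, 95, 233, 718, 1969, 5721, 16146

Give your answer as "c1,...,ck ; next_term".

2,3,-2,1 ; 46235

  a_4 = 2·1 + 3·4 + -2·-1 + 1·-1 = 15
  a_5 = 2·15 + 3·1 + -2·4 + 1·-1 = 24
  a_6 = 2·24 + 3·15 + -2·1 + 1·4 = 95
  a_7 = 2·95 + 3·24 + -2·15 + 1·1 = 233
  a_8 = 2·233 + 3·95 + -2·24 + 1·15 = 718
  a_9 = 2·718 + 3·233 + -2·95 + 1·24 = 1969
  a_10 = 2·1969 + 3·718 + -2·233 + 1·95 = 5721
  a_11 = 2·5721 + 3·1969 + -2·718 + 1·233 = 16146
  a_12 = 2·16146 + 3·5721 + -2·1969 + 1·718 = 46235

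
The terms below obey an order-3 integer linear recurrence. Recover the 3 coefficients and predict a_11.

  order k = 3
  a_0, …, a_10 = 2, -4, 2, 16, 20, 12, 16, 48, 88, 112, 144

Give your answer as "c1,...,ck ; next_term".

2,-2,2 ; 240

  a_3 = 2·2 + -2·-4 + 2·2 = 16
  a_4 = 2·16 + -2·2 + 2·-4 = 20
  a_5 = 2·20 + -2·16 + 2·2 = 12
  a_6 = 2·12 + -2·20 + 2·16 = 16
  a_7 = 2·16 + -2·12 + 2·20 = 48
  a_8 = 2·48 + -2·16 + 2·12 = 88
  a_9 = 2·88 + -2·48 + 2·16 = 112
  a_10 = 2·112 + -2·88 + 2·48 = 144
  a_11 = 2·144 + -2·112 + 2·88 = 240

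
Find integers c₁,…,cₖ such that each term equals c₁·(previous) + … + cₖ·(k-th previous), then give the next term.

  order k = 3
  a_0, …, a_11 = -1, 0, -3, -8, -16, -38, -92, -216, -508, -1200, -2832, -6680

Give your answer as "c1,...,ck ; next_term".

2,0,2 ; -15760

  a_3 = 2·-3 + 0·0 + 2·-1 = -8
  a_4 = 2·-8 + 0·-3 + 2·0 = -16
  a_5 = 2·-16 + 0·-8 + 2·-3 = -38
  a_6 = 2·-38 + 0·-16 + 2·-8 = -92
  a_7 = 2·-92 + 0·-38 + 2·-16 = -216
  a_8 = 2·-216 + 0·-92 + 2·-38 = -508
  a_9 = 2·-508 + 0·-216 + 2·-92 = -1200
  a_10 = 2·-1200 + 0·-508 + 2·-216 = -2832
  a_11 = 2·-2832 + 0·-1200 + 2·-508 = -6680
  a_12 = 2·-6680 + 0·-2832 + 2·-1200 = -15760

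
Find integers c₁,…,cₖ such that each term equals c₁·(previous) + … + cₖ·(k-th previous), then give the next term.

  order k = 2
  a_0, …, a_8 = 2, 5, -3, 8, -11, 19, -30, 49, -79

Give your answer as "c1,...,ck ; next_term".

-1,1 ; 128

  a_2 = -1·5 + 1·2 = -3
  a_3 = -1·-3 + 1·5 = 8
  a_4 = -1·8 + 1·-3 = -11
  a_5 = -1·-11 + 1·8 = 19
  a_6 = -1·19 + 1·-11 = -30
  a_7 = -1·-30 + 1·19 = 49
  a_8 = -1·49 + 1·-30 = -79
  a_9 = -1·-79 + 1·49 = 128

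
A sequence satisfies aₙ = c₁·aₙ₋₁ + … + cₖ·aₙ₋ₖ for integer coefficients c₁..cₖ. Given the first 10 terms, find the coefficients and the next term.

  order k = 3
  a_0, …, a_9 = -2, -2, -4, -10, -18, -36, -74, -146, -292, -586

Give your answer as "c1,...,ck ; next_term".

  a_3 = 1·-4 + 1·-2 + 2·-2 = -10
  a_4 = 1·-10 + 1·-4 + 2·-2 = -18
  a_5 = 1·-18 + 1·-10 + 2·-4 = -36
  a_6 = 1·-36 + 1·-18 + 2·-10 = -74
  a_7 = 1·-74 + 1·-36 + 2·-18 = -146
  a_8 = 1·-146 + 1·-74 + 2·-36 = -292
  a_9 = 1·-292 + 1·-146 + 2·-74 = -586
  a_10 = 1·-586 + 1·-292 + 2·-146 = -1170

1,1,2 ; -1170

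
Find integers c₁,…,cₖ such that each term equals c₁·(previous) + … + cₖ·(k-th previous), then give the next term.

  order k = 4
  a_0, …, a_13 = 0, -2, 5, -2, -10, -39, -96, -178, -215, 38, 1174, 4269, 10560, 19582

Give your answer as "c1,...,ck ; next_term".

3,-2,-3,-1 ; 23645

  a_4 = 3·-2 + -2·5 + -3·-2 + -1·0 = -10
  a_5 = 3·-10 + -2·-2 + -3·5 + -1·-2 = -39
  a_6 = 3·-39 + -2·-10 + -3·-2 + -1·5 = -96
  a_7 = 3·-96 + -2·-39 + -3·-10 + -1·-2 = -178
  a_8 = 3·-178 + -2·-96 + -3·-39 + -1·-10 = -215
  a_9 = 3·-215 + -2·-178 + -3·-96 + -1·-39 = 38
  a_10 = 3·38 + -2·-215 + -3·-178 + -1·-96 = 1174
  a_11 = 3·1174 + -2·38 + -3·-215 + -1·-178 = 4269
  a_12 = 3·4269 + -2·1174 + -3·38 + -1·-215 = 10560
  a_13 = 3·10560 + -2·4269 + -3·1174 + -1·38 = 19582
  a_14 = 3·19582 + -2·10560 + -3·4269 + -1·1174 = 23645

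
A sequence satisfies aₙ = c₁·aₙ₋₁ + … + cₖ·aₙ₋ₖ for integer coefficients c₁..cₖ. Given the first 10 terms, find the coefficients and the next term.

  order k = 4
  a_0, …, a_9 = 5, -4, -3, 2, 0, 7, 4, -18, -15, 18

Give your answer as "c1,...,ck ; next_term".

  a_4 = 0·2 + -2·-3 + -1·-4 + -2·5 = 0
  a_5 = 0·0 + -2·2 + -1·-3 + -2·-4 = 7
  a_6 = 0·7 + -2·0 + -1·2 + -2·-3 = 4
  a_7 = 0·4 + -2·7 + -1·0 + -2·2 = -18
  a_8 = 0·-18 + -2·4 + -1·7 + -2·0 = -15
  a_9 = 0·-15 + -2·-18 + -1·4 + -2·7 = 18
  a_10 = 0·18 + -2·-15 + -1·-18 + -2·4 = 40

0,-2,-1,-2 ; 40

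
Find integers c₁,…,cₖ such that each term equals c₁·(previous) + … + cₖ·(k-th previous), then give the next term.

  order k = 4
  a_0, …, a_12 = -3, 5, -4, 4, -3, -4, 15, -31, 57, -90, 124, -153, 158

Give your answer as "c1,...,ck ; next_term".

-2,-1,-1,-2 ; -107

  a_4 = -2·4 + -1·-4 + -1·5 + -2·-3 = -3
  a_5 = -2·-3 + -1·4 + -1·-4 + -2·5 = -4
  a_6 = -2·-4 + -1·-3 + -1·4 + -2·-4 = 15
  a_7 = -2·15 + -1·-4 + -1·-3 + -2·4 = -31
  a_8 = -2·-31 + -1·15 + -1·-4 + -2·-3 = 57
  a_9 = -2·57 + -1·-31 + -1·15 + -2·-4 = -90
  a_10 = -2·-90 + -1·57 + -1·-31 + -2·15 = 124
  a_11 = -2·124 + -1·-90 + -1·57 + -2·-31 = -153
  a_12 = -2·-153 + -1·124 + -1·-90 + -2·57 = 158
  a_13 = -2·158 + -1·-153 + -1·124 + -2·-90 = -107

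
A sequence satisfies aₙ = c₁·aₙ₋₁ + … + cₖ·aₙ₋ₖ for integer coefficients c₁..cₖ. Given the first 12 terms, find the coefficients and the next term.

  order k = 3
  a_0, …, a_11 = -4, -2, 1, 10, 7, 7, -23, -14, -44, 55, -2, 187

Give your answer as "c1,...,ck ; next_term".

  a_3 = 0·1 + 1·-2 + -3·-4 = 10
  a_4 = 0·10 + 1·1 + -3·-2 = 7
  a_5 = 0·7 + 1·10 + -3·1 = 7
  a_6 = 0·7 + 1·7 + -3·10 = -23
  a_7 = 0·-23 + 1·7 + -3·7 = -14
  a_8 = 0·-14 + 1·-23 + -3·7 = -44
  a_9 = 0·-44 + 1·-14 + -3·-23 = 55
  a_10 = 0·55 + 1·-44 + -3·-14 = -2
  a_11 = 0·-2 + 1·55 + -3·-44 = 187
  a_12 = 0·187 + 1·-2 + -3·55 = -167

0,1,-3 ; -167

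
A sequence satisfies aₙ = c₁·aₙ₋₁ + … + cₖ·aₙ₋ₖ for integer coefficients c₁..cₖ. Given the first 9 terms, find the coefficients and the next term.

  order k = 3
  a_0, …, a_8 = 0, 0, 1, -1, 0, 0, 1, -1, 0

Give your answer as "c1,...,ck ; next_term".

-1,-1,-1 ; 0

  a_3 = -1·1 + -1·0 + -1·0 = -1
  a_4 = -1·-1 + -1·1 + -1·0 = 0
  a_5 = -1·0 + -1·-1 + -1·1 = 0
  a_6 = -1·0 + -1·0 + -1·-1 = 1
  a_7 = -1·1 + -1·0 + -1·0 = -1
  a_8 = -1·-1 + -1·1 + -1·0 = 0
  a_9 = -1·0 + -1·-1 + -1·1 = 0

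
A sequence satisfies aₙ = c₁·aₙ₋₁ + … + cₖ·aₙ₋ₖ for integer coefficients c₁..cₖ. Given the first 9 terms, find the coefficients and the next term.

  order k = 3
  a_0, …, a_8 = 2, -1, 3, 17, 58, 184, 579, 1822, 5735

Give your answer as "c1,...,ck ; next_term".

  a_3 = 4·3 + -3·-1 + 1·2 = 17
  a_4 = 4·17 + -3·3 + 1·-1 = 58
  a_5 = 4·58 + -3·17 + 1·3 = 184
  a_6 = 4·184 + -3·58 + 1·17 = 579
  a_7 = 4·579 + -3·184 + 1·58 = 1822
  a_8 = 4·1822 + -3·579 + 1·184 = 5735
  a_9 = 4·5735 + -3·1822 + 1·579 = 18053

4,-3,1 ; 18053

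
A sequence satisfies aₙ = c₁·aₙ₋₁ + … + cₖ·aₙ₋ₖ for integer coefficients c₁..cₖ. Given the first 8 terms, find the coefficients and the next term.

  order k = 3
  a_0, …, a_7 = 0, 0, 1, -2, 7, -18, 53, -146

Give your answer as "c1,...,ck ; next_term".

  a_3 = -2·1 + 3·0 + 2·0 = -2
  a_4 = -2·-2 + 3·1 + 2·0 = 7
  a_5 = -2·7 + 3·-2 + 2·1 = -18
  a_6 = -2·-18 + 3·7 + 2·-2 = 53
  a_7 = -2·53 + 3·-18 + 2·7 = -146
  a_8 = -2·-146 + 3·53 + 2·-18 = 415

-2,3,2 ; 415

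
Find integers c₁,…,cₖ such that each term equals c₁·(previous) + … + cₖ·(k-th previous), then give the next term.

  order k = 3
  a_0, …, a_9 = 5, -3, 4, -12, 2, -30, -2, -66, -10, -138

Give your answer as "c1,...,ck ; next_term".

  a_3 = 1·4 + 2·-3 + -2·5 = -12
  a_4 = 1·-12 + 2·4 + -2·-3 = 2
  a_5 = 1·2 + 2·-12 + -2·4 = -30
  a_6 = 1·-30 + 2·2 + -2·-12 = -2
  a_7 = 1·-2 + 2·-30 + -2·2 = -66
  a_8 = 1·-66 + 2·-2 + -2·-30 = -10
  a_9 = 1·-10 + 2·-66 + -2·-2 = -138
  a_10 = 1·-138 + 2·-10 + -2·-66 = -26

1,2,-2 ; -26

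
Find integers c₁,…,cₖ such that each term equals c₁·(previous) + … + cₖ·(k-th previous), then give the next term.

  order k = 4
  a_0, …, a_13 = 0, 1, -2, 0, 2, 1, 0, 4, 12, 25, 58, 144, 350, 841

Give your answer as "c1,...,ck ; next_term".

  a_4 = 2·0 + 0·-2 + 2·1 + 1·0 = 2
  a_5 = 2·2 + 0·0 + 2·-2 + 1·1 = 1
  a_6 = 2·1 + 0·2 + 2·0 + 1·-2 = 0
  a_7 = 2·0 + 0·1 + 2·2 + 1·0 = 4
  a_8 = 2·4 + 0·0 + 2·1 + 1·2 = 12
  a_9 = 2·12 + 0·4 + 2·0 + 1·1 = 25
  a_10 = 2·25 + 0·12 + 2·4 + 1·0 = 58
  a_11 = 2·58 + 0·25 + 2·12 + 1·4 = 144
  a_12 = 2·144 + 0·58 + 2·25 + 1·12 = 350
  a_13 = 2·350 + 0·144 + 2·58 + 1·25 = 841
  a_14 = 2·841 + 0·350 + 2·144 + 1·58 = 2028

2,0,2,1 ; 2028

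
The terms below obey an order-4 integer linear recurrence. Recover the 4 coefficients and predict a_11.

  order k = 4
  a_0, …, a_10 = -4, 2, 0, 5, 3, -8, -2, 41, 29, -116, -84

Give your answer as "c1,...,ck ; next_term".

  a_4 = 1·5 + -3·0 + 3·2 + 2·-4 = 3
  a_5 = 1·3 + -3·5 + 3·0 + 2·2 = -8
  a_6 = 1·-8 + -3·3 + 3·5 + 2·0 = -2
  a_7 = 1·-2 + -3·-8 + 3·3 + 2·5 = 41
  a_8 = 1·41 + -3·-2 + 3·-8 + 2·3 = 29
  a_9 = 1·29 + -3·41 + 3·-2 + 2·-8 = -116
  a_10 = 1·-116 + -3·29 + 3·41 + 2·-2 = -84
  a_11 = 1·-84 + -3·-116 + 3·29 + 2·41 = 433

1,-3,3,2 ; 433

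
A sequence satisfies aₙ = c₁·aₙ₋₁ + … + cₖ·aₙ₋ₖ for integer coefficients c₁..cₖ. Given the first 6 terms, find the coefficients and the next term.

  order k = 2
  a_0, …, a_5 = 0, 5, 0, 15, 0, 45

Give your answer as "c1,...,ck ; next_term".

  a_2 = 0·5 + 3·0 = 0
  a_3 = 0·0 + 3·5 = 15
  a_4 = 0·15 + 3·0 = 0
  a_5 = 0·0 + 3·15 = 45
  a_6 = 0·45 + 3·0 = 0

0,3 ; 0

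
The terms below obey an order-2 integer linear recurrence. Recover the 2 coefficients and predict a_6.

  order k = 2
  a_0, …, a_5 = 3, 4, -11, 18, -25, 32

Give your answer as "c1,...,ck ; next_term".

  a_2 = -2·4 + -1·3 = -11
  a_3 = -2·-11 + -1·4 = 18
  a_4 = -2·18 + -1·-11 = -25
  a_5 = -2·-25 + -1·18 = 32
  a_6 = -2·32 + -1·-25 = -39

-2,-1 ; -39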